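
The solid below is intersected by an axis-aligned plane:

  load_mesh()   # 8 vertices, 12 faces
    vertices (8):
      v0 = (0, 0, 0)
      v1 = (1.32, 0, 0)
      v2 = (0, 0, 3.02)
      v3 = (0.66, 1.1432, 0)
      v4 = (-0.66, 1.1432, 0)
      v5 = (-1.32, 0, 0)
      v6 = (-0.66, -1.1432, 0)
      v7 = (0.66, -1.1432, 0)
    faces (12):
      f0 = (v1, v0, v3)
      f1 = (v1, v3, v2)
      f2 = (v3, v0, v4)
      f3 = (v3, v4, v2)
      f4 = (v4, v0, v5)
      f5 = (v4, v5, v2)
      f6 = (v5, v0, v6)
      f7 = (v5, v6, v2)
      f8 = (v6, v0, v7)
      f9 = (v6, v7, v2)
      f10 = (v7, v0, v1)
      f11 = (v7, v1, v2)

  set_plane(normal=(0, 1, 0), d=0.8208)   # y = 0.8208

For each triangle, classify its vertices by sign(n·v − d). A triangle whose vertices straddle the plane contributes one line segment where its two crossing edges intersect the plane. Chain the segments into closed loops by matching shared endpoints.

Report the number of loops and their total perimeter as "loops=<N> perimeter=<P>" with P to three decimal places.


Straddling triangles (6 of 12):
  (v1,v0,v3) [--+] → (0.47387, 0.8208, 0)–(0.84613, 0.8208, 0)  len=0.3723
  (v1,v3,v2) [-+-] → (0.84613, 0.8208, 0)–(0.47387, 0.8208, 0.851686)  len=0.9295
  (v3,v0,v4) [+-+] → (0.47387, 0.8208, 0)–(-0.47387, 0.8208, 0)  len=0.9477
  (v3,v4,v2) [++-] → (-0.47387, 0.8208, 0.851686)–(0.47387, 0.8208, 0.851686)  len=0.9477
  (v4,v0,v5) [+--] → (-0.47387, 0.8208, 0)–(-0.84613, 0.8208, 0)  len=0.3723
  (v4,v5,v2) [+--] → (-0.84613, 0.8208, 0)–(-0.47387, 0.8208, 0.851686)  len=0.9295

Chained into 1 loop(s):
  loop 1: 6 segments, perimeter = 4.4990
Total perimeter = 4.499

loops=1 perimeter=4.499


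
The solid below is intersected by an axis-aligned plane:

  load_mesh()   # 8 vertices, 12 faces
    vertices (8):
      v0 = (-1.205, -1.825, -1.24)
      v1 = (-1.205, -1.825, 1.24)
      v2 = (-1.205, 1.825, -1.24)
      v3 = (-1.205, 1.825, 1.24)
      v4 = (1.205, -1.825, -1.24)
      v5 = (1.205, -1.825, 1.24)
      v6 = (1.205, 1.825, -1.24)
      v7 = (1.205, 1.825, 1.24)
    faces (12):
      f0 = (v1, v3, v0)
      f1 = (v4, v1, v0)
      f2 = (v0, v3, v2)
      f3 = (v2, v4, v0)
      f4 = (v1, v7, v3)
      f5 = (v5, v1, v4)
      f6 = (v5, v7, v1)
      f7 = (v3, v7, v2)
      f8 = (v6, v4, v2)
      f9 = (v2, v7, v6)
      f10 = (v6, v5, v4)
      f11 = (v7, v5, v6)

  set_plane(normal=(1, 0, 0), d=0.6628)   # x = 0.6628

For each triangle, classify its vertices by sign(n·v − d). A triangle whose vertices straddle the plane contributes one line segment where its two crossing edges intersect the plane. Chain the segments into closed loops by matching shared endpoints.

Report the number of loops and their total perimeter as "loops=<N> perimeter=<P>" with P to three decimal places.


loops=1 perimeter=12.260

Straddling triangles (8 of 12):
  (v4,v1,v0) [+--] → (0.6628, -1.825, -0.682051)–(0.6628, -1.825, -1.24)  len=0.5579
  (v2,v4,v0) [-+-] → (0.6628, -1.00383, -1.24)–(0.6628, -1.825, -1.24)  len=0.8212
  (v1,v7,v3) [-+-] → (0.6628, 1.00383, 1.24)–(0.6628, 1.825, 1.24)  len=0.8212
  (v5,v1,v4) [+-+] → (0.6628, -1.825, 1.24)–(0.6628, -1.825, -0.682051)  len=1.9221
  (v5,v7,v1) [++-] → (0.6628, 1.00383, 1.24)–(0.6628, -1.825, 1.24)  len=2.8288
  (v3,v7,v2) [-+-] → (0.6628, 1.825, 1.24)–(0.6628, 1.825, 0.682051)  len=0.5579
  (v6,v4,v2) [++-] → (0.6628, -1.00383, -1.24)–(0.6628, 1.825, -1.24)  len=2.8288
  (v2,v7,v6) [-++] → (0.6628, 1.825, 0.682051)–(0.6628, 1.825, -1.24)  len=1.9221

Chained into 1 loop(s):
  loop 1: 8 segments, perimeter = 12.2600
Total perimeter = 12.260


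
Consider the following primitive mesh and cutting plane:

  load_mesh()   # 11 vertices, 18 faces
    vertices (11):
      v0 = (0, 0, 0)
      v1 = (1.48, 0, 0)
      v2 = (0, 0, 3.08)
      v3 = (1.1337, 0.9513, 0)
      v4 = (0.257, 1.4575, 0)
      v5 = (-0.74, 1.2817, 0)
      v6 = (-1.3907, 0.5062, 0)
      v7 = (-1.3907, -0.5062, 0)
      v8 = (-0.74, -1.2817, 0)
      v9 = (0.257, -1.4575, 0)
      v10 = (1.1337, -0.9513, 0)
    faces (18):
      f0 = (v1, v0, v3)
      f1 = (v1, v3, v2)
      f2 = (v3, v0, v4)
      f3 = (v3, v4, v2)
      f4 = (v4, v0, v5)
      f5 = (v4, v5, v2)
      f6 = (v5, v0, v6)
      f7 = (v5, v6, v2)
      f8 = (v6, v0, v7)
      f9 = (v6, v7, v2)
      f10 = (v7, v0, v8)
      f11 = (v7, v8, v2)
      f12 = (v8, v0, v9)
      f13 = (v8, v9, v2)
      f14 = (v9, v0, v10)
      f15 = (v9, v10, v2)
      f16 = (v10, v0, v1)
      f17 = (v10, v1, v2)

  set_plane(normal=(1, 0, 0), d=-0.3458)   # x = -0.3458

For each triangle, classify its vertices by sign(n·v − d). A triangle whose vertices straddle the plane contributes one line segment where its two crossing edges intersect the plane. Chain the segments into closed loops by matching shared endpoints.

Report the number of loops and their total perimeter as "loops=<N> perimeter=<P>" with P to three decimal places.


loops=1 perimeter=8.210

Straddling triangles (10 of 18):
  (v4,v0,v5) [++-] → (-0.3458, 0.598935, 0)–(-0.3458, 1.35121, 0)  len=0.7523
  (v4,v5,v2) [+-+] → (-0.3458, 1.35121, 0)–(-0.3458, 0.598935, 1.64072)  len=1.8050
  (v5,v0,v6) [-+-] → (-0.3458, 0.598935, 0)–(-0.3458, 0.125868, 0)  len=0.4731
  (v5,v6,v2) [--+] → (-0.3458, 0.125868, 2.31415)–(-0.3458, 0.598935, 1.64072)  len=0.8230
  (v6,v0,v7) [-+-] → (-0.3458, 0.125868, 0)–(-0.3458, -0.125868, 0)  len=0.2517
  (v6,v7,v2) [--+] → (-0.3458, -0.125868, 2.31415)–(-0.3458, 0.125868, 2.31415)  len=0.2517
  (v7,v0,v8) [-+-] → (-0.3458, -0.125868, 0)–(-0.3458, -0.598935, 0)  len=0.4731
  (v7,v8,v2) [--+] → (-0.3458, -0.598935, 1.64072)–(-0.3458, -0.125868, 2.31415)  len=0.8230
  (v8,v0,v9) [-++] → (-0.3458, -0.598935, 0)–(-0.3458, -1.35121, 0)  len=0.7523
  (v8,v9,v2) [-++] → (-0.3458, -1.35121, 0)–(-0.3458, -0.598935, 1.64072)  len=1.8050

Chained into 1 loop(s):
  loop 1: 10 segments, perimeter = 8.2100
Total perimeter = 8.210


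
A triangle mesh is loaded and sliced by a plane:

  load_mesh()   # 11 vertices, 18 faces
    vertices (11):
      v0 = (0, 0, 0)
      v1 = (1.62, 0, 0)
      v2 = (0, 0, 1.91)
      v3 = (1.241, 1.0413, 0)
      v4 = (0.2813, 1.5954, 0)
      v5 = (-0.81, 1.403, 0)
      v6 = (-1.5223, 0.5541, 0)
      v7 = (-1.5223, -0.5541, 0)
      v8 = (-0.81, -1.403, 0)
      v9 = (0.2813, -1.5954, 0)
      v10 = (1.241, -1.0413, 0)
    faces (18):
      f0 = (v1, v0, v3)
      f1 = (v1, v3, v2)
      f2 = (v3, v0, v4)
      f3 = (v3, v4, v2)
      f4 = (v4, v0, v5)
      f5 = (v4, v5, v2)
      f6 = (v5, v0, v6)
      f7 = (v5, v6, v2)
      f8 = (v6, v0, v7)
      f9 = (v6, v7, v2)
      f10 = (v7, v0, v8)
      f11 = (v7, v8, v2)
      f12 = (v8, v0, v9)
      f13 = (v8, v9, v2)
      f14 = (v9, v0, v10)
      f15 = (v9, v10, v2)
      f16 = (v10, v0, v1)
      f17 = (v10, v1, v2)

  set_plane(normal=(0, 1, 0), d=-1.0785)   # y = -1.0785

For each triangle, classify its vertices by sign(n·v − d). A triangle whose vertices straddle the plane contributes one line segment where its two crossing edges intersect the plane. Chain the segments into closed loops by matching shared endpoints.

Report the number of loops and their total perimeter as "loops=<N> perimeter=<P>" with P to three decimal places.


Straddling triangles (6 of 18):
  (v7,v0,v8) [++-] → (-0.622655, -1.0785, 0)–(-1.08228, -1.0785, 0)  len=0.4596
  (v7,v8,v2) [+-+] → (-1.08228, -1.0785, 0)–(-0.622655, -1.0785, 0.441764)  len=0.6375
  (v8,v0,v9) [-+-] → (-0.622655, -1.0785, 0)–(0.19016, -1.0785, 0)  len=0.8128
  (v8,v9,v2) [--+] → (0.19016, -1.0785, 0.618829)–(-0.622655, -1.0785, 0.441764)  len=0.8319
  (v9,v0,v10) [-++] → (0.19016, -1.0785, 0)–(1.17657, -1.0785, 0)  len=0.9864
  (v9,v10,v2) [-++] → (1.17657, -1.0785, 0)–(0.19016, -1.0785, 0.618829)  len=1.1645

Chained into 1 loop(s):
  loop 1: 6 segments, perimeter = 4.8927
Total perimeter = 4.893

loops=1 perimeter=4.893


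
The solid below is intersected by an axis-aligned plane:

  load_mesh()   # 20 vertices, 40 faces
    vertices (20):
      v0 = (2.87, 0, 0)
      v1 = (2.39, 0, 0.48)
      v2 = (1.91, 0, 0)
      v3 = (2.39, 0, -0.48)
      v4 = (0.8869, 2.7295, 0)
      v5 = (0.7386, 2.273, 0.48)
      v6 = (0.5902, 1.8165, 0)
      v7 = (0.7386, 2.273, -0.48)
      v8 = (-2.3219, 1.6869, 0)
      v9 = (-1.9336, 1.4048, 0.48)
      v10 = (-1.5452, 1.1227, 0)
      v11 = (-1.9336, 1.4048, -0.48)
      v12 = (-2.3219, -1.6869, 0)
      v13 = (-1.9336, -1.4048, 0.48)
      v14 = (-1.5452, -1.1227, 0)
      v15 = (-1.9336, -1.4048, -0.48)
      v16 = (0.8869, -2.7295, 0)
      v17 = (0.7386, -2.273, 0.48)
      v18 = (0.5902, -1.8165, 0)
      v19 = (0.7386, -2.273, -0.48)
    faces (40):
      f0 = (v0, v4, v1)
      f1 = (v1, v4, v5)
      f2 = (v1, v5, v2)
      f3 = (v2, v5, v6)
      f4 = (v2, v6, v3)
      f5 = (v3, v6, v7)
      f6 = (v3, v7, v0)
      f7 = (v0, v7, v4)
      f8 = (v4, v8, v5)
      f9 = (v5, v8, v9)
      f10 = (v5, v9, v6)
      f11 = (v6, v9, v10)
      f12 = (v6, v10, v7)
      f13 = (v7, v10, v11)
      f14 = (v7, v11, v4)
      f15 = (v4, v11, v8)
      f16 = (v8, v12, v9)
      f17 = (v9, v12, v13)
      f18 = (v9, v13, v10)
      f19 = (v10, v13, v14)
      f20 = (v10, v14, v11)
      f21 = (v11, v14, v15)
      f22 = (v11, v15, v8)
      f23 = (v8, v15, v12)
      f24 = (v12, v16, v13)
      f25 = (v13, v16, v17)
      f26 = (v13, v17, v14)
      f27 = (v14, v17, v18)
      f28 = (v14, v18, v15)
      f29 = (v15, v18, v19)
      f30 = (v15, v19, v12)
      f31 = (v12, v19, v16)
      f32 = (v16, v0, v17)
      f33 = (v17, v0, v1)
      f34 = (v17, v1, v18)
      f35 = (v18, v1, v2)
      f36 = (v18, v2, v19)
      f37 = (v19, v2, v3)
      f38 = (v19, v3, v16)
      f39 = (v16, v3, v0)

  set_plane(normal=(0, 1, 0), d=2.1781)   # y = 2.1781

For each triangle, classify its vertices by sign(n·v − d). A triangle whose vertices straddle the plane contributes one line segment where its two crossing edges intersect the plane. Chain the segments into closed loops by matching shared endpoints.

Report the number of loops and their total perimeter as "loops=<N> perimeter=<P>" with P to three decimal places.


loops=1 perimeter=4.890

Straddling triangles (14 of 40):
  (v0,v4,v1) [-+-] → (1.28752, 2.1781, 0)–(1.19055, 2.1781, 0.0969672)  len=0.1371
  (v1,v4,v5) [-++] → (1.19055, 2.1781, 0.0969672)–(0.807548, 2.1781, 0.48)  len=0.5417
  (v1,v5,v2) [-+-] → (0.807548, 2.1781, 0.48)–(0.787507, 2.1781, 0.45996)  len=0.0283
  (v2,v5,v6) [-+-] → (0.787507, 2.1781, 0.45996)–(0.70775, 2.1781, 0.380215)  len=0.1128
  (v3,v6,v7) [--+] → (0.70775, 2.1781, -0.380215)–(0.807548, 2.1781, -0.48)  len=0.1411
  (v3,v7,v0) [-+-] → (0.807548, 2.1781, -0.48)–(0.827588, 2.1781, -0.45996)  len=0.0283
  (v0,v7,v4) [-++] → (0.827588, 2.1781, -0.45996)–(1.28752, 2.1781, 0)  len=0.6505
  (v4,v8,v5) [+-+] → (-0.810138, 2.1781, 0)–(0.243051, 2.1781, 0.402279)  len=1.1274
  (v5,v8,v9) [+--] → (0.243051, 2.1781, 0.402279)–(0.446511, 2.1781, 0.48)  len=0.2178
  (v5,v9,v6) [+--] → (0.446511, 2.1781, 0.48)–(0.70775, 2.1781, 0.380215)  len=0.2796
  (v6,v10,v7) [--+] → (0.550186, 2.1781, -0.4404)–(0.70775, 2.1781, -0.380215)  len=0.1687
  (v7,v10,v11) [+--] → (0.550186, 2.1781, -0.4404)–(0.446511, 2.1781, -0.48)  len=0.1110
  (v7,v11,v4) [+-+] → (0.446511, 2.1781, -0.48)–(-0.28712, 2.1781, -0.199798)  len=0.7853
  (v4,v11,v8) [+--] → (-0.28712, 2.1781, -0.199798)–(-0.810138, 2.1781, 0)  len=0.5599

Chained into 1 loop(s):
  loop 1: 14 segments, perimeter = 4.8896
Total perimeter = 4.890


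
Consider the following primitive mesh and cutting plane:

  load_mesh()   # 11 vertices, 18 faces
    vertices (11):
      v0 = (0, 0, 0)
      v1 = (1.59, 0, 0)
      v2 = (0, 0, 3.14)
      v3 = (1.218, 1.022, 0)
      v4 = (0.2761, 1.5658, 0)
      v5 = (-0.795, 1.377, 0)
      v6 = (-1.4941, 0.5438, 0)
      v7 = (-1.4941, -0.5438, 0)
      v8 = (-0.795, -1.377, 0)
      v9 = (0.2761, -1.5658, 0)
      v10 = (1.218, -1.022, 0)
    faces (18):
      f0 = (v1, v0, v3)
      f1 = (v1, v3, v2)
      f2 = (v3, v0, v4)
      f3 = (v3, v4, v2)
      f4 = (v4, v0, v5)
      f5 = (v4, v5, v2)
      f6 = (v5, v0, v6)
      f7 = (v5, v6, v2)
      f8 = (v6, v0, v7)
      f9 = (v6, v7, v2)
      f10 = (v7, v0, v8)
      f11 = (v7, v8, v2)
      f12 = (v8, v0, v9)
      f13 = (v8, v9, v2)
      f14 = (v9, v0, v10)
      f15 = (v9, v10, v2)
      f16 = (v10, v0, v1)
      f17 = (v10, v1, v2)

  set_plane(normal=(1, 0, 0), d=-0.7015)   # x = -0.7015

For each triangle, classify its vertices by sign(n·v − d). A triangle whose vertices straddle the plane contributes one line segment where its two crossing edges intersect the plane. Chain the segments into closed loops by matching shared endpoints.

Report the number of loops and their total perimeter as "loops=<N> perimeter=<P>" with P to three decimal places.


Straddling triangles (10 of 18):
  (v4,v0,v5) [++-] → (-0.7015, 1.21505, 0)–(-0.7015, 1.39348, 0)  len=0.1784
  (v4,v5,v2) [+-+] → (-0.7015, 1.39348, 0)–(-0.7015, 1.21505, 0.369296)  len=0.4101
  (v5,v0,v6) [-+-] → (-0.7015, 1.21505, 0)–(-0.7015, 0.255321, 0)  len=0.9597
  (v5,v6,v2) [--+] → (-0.7015, 0.255321, 1.66573)–(-0.7015, 1.21505, 0.369296)  len=1.6130
  (v6,v0,v7) [-+-] → (-0.7015, 0.255321, 0)–(-0.7015, -0.255321, 0)  len=0.5106
  (v6,v7,v2) [--+] → (-0.7015, -0.255321, 1.66573)–(-0.7015, 0.255321, 1.66573)  len=0.5106
  (v7,v0,v8) [-+-] → (-0.7015, -0.255321, 0)–(-0.7015, -1.21505, 0)  len=0.9597
  (v7,v8,v2) [--+] → (-0.7015, -1.21505, 0.369296)–(-0.7015, -0.255321, 1.66573)  len=1.6130
  (v8,v0,v9) [-++] → (-0.7015, -1.21505, 0)–(-0.7015, -1.39348, 0)  len=0.1784
  (v8,v9,v2) [-++] → (-0.7015, -1.39348, 0)–(-0.7015, -1.21505, 0.369296)  len=0.4101

Chained into 1 loop(s):
  loop 1: 10 segments, perimeter = 7.3439
Total perimeter = 7.344

loops=1 perimeter=7.344


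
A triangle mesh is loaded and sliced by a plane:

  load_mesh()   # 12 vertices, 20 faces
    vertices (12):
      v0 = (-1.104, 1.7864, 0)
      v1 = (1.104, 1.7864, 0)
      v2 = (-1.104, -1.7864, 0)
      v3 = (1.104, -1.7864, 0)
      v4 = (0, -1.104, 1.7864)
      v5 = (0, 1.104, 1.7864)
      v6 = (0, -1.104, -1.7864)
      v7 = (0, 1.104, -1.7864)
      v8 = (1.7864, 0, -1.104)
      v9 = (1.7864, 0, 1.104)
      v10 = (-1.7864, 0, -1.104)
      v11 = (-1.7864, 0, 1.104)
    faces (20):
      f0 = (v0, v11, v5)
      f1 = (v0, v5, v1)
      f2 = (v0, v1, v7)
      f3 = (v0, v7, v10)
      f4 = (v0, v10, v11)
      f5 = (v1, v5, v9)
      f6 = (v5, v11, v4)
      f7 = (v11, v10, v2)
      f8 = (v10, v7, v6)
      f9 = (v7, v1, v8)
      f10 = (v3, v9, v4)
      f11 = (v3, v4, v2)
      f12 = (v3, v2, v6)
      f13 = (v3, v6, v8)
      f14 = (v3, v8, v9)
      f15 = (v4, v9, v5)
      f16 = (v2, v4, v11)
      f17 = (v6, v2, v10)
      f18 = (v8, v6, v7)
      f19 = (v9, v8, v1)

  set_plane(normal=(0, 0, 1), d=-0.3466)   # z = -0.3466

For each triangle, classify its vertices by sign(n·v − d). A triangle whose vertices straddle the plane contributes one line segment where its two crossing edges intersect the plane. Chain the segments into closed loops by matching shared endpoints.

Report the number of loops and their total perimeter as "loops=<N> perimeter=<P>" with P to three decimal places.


Straddling triangles (10 of 20):
  (v0,v1,v7) [++-] → (0.8898, 1.654, -0.3466)–(-0.8898, 1.654, -0.3466)  len=1.7796
  (v0,v7,v10) [+--] → (-0.8898, 1.654, -0.3466)–(-1.31824, 1.22556, -0.3466)  len=0.6059
  (v0,v10,v11) [+-+] → (-1.31824, 1.22556, -0.3466)–(-1.7864, 0, -0.3466)  len=1.3119
  (v11,v10,v2) [+-+] → (-1.7864, 0, -0.3466)–(-1.31824, -1.22556, -0.3466)  len=1.3119
  (v7,v1,v8) [-+-] → (0.8898, 1.654, -0.3466)–(1.31824, 1.22556, -0.3466)  len=0.6059
  (v3,v2,v6) [++-] → (-0.8898, -1.654, -0.3466)–(0.8898, -1.654, -0.3466)  len=1.7796
  (v3,v6,v8) [+--] → (0.8898, -1.654, -0.3466)–(1.31824, -1.22556, -0.3466)  len=0.6059
  (v3,v8,v9) [+-+] → (1.31824, -1.22556, -0.3466)–(1.7864, 0, -0.3466)  len=1.3119
  (v6,v2,v10) [-+-] → (-0.8898, -1.654, -0.3466)–(-1.31824, -1.22556, -0.3466)  len=0.6059
  (v9,v8,v1) [+-+] → (1.7864, 0, -0.3466)–(1.31824, 1.22556, -0.3466)  len=1.3119

Chained into 1 loop(s):
  loop 1: 10 segments, perimeter = 11.2306
Total perimeter = 11.231

loops=1 perimeter=11.231


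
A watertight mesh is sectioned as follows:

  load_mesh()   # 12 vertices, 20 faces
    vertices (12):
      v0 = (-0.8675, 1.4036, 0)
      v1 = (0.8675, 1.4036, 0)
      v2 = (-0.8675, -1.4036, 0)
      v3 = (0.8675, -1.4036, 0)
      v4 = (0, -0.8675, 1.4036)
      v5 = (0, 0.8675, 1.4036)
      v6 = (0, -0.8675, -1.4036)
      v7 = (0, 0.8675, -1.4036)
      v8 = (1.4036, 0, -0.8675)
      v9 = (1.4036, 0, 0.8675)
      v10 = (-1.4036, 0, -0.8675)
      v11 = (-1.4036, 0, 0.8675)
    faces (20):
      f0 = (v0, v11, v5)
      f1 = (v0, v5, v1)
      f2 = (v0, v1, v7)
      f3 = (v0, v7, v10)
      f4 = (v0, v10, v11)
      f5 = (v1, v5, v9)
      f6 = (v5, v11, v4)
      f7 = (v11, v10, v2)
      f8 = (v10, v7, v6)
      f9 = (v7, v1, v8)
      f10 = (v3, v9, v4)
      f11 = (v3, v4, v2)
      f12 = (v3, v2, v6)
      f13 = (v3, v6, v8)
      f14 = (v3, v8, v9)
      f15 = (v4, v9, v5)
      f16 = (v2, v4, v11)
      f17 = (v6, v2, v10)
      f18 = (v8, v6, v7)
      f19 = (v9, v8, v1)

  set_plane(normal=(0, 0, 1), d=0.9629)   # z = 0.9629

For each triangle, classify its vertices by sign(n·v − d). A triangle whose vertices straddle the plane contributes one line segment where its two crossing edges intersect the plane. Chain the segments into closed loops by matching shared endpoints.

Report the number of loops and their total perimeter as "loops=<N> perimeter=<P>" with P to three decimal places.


Straddling triangles (8 of 20):
  (v0,v11,v5) [--+] → (-1.15383, 0.154373, 0.9629)–(-0.272376, 1.03582, 0.9629)  len=1.2466
  (v0,v5,v1) [-+-] → (-0.272376, 1.03582, 0.9629)–(0.272376, 1.03582, 0.9629)  len=0.5448
  (v1,v5,v9) [-+-] → (0.272376, 1.03582, 0.9629)–(1.15383, 0.154373, 0.9629)  len=1.2466
  (v5,v11,v4) [+-+] → (-1.15383, 0.154373, 0.9629)–(-1.15383, -0.154373, 0.9629)  len=0.3087
  (v3,v9,v4) [--+] → (1.15383, -0.154373, 0.9629)–(0.272376, -1.03582, 0.9629)  len=1.2466
  (v3,v4,v2) [-+-] → (0.272376, -1.03582, 0.9629)–(-0.272376, -1.03582, 0.9629)  len=0.5448
  (v4,v9,v5) [+-+] → (1.15383, -0.154373, 0.9629)–(1.15383, 0.154373, 0.9629)  len=0.3087
  (v2,v4,v11) [-+-] → (-0.272376, -1.03582, 0.9629)–(-1.15383, -0.154373, 0.9629)  len=1.2466

Chained into 1 loop(s):
  loop 1: 8 segments, perimeter = 6.6932
Total perimeter = 6.693

loops=1 perimeter=6.693


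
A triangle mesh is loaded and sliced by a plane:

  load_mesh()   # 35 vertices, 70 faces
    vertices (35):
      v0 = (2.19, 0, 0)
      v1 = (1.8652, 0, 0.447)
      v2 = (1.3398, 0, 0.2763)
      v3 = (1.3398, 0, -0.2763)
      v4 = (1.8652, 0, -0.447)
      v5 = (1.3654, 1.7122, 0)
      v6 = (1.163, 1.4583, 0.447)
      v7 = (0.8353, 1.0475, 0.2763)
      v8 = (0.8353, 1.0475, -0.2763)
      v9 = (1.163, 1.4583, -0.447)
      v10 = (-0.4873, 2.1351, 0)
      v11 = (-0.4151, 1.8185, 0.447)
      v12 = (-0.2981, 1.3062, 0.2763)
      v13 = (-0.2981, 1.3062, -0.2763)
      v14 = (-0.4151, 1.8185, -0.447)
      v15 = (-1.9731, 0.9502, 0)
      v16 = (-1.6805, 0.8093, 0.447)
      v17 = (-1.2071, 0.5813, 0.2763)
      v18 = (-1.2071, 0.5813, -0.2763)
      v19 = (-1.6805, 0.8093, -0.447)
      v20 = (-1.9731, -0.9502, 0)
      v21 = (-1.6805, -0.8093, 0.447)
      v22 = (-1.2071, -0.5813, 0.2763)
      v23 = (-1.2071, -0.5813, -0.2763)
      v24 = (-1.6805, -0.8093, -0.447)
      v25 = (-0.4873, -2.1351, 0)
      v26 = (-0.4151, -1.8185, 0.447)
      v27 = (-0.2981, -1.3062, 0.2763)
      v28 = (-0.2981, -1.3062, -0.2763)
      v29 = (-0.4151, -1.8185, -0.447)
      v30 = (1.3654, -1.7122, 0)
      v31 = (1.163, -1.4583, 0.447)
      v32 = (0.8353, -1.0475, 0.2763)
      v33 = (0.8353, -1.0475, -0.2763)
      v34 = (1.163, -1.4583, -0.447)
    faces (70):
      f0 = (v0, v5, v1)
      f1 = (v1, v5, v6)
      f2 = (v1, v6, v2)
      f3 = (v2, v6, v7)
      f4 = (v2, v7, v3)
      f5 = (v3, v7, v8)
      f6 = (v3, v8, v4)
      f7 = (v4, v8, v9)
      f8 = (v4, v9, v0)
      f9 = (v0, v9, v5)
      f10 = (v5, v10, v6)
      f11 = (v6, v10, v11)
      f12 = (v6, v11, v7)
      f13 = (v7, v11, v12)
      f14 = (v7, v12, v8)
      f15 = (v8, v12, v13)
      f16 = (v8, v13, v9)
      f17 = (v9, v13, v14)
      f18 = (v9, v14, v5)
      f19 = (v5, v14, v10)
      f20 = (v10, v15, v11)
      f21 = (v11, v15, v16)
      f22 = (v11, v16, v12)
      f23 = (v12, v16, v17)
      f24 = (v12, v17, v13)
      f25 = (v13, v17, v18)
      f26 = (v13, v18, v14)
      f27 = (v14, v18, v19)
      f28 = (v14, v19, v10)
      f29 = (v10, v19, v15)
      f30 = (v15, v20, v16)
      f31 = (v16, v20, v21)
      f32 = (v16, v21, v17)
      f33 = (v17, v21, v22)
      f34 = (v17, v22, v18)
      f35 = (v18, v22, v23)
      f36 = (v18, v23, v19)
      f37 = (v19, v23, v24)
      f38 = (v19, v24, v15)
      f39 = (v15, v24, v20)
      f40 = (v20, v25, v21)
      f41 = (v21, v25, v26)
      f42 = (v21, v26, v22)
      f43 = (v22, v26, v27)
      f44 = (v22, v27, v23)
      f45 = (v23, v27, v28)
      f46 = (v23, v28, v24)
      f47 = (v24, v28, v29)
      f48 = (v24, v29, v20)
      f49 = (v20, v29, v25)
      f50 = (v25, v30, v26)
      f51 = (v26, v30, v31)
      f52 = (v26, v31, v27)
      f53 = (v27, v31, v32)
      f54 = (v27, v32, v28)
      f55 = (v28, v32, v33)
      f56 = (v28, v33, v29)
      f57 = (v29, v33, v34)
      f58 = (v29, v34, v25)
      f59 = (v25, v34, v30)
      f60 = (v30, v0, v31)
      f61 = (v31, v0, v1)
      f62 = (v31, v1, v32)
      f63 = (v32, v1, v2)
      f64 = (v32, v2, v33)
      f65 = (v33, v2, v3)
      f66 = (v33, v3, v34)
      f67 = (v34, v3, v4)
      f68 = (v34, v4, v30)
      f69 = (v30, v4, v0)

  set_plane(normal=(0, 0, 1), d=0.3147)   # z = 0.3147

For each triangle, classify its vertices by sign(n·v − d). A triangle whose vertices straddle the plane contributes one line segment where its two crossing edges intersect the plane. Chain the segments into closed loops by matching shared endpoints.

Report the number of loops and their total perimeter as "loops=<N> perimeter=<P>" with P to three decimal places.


loops=2 perimeter=20.770

Straddling triangles (28 of 70):
  (v0,v5,v1) [--+] → (1.71727, 0.506765, 0.3147)–(1.96133, 0, 0.3147)  len=0.5625
  (v1,v5,v6) [+-+] → (1.71727, 0.506765, 0.3147)–(1.2229, 1.53345, 0.3147)  len=1.1395
  (v1,v6,v2) [++-] → (1.30003, 0.328053, 0.3147)–(1.45799, 0, 0.3147)  len=0.3641
  (v2,v6,v7) [-+-] → (1.30003, 0.328053, 0.3147)–(0.909018, 1.13991, 0.3147)  len=0.9011
  (v5,v10,v6) [--+] → (0.674556, 1.65861, 0.3147)–(1.2229, 1.53345, 0.3147)  len=0.5625
  (v6,v10,v11) [+-+] → (0.674556, 1.65861, 0.3147)–(-0.436469, 1.91221, 0.3147)  len=1.1396
  (v6,v11,v7) [++-] → (0.554015, 1.22094, 0.3147)–(0.909018, 1.13991, 0.3147)  len=0.3641
  (v7,v11,v12) [-+-] → (0.554015, 1.22094, 0.3147)–(-0.32442, 1.42144, 0.3147)  len=0.9010
  (v10,v15,v11) [--+] → (-0.876226, 1.56151, 0.3147)–(-0.436469, 1.91221, 0.3147)  len=0.5625
  (v11,v15,v16) [+-+] → (-0.876226, 1.56151, 0.3147)–(-1.7671, 0.851003, 0.3147)  len=1.1395
  (v11,v16,v12) [++-] → (-0.609079, 1.19442, 0.3147)–(-0.32442, 1.42144, 0.3147)  len=0.3641
  (v12,v16,v17) [-+-] → (-0.609079, 1.19442, 0.3147)–(-1.31359, 0.63259, 0.3147)  len=0.9011
  (v15,v20,v16) [--+] → (-1.7671, 0.288535, 0.3147)–(-1.7671, 0.851003, 0.3147)  len=0.5625
  (v16,v20,v21) [+-+] → (-1.7671, 0.288535, 0.3147)–(-1.7671, -0.851003, 0.3147)  len=1.1395
  (v16,v21,v17) [++-] → (-1.31359, 0.268476, 0.3147)–(-1.31359, 0.63259, 0.3147)  len=0.3641
  (v17,v21,v22) [-+-] → (-1.31359, 0.268476, 0.3147)–(-1.31359, -0.63259, 0.3147)  len=0.9011
  (v20,v25,v21) [--+] → (-1.32734, -1.2017, 0.3147)–(-1.7671, -0.851003, 0.3147)  len=0.5625
  (v21,v25,v26) [+-+] → (-1.32734, -1.2017, 0.3147)–(-0.436469, -1.91221, 0.3147)  len=1.1395
  (v21,v26,v22) [++-] → (-1.02893, -0.859616, 0.3147)–(-1.31359, -0.63259, 0.3147)  len=0.3641
  (v22,v26,v27) [-+-] → (-1.02893, -0.859616, 0.3147)–(-0.32442, -1.42144, 0.3147)  len=0.9011
  (v25,v30,v26) [--+] → (0.11188, -1.78704, 0.3147)–(-0.436469, -1.91221, 0.3147)  len=0.5625
  (v26,v30,v31) [+-+] → (0.11188, -1.78704, 0.3147)–(1.2229, -1.53345, 0.3147)  len=1.1396
  (v26,v31,v27) [++-] → (0.0305833, -1.34042, 0.3147)–(-0.32442, -1.42144, 0.3147)  len=0.3641
  (v27,v31,v32) [-+-] → (0.0305833, -1.34042, 0.3147)–(0.909018, -1.13991, 0.3147)  len=0.9010
  (v30,v0,v31) [--+] → (1.46696, -1.02668, 0.3147)–(1.2229, -1.53345, 0.3147)  len=0.5625
  (v31,v0,v1) [+-+] → (1.46696, -1.02668, 0.3147)–(1.96133, 0, 0.3147)  len=1.1395
  (v31,v1,v32) [++-] → (1.06698, -0.811859, 0.3147)–(0.909018, -1.13991, 0.3147)  len=0.3641
  (v32,v1,v2) [-+-] → (1.06698, -0.811859, 0.3147)–(1.45799, 0, 0.3147)  len=0.9011

Chained into 2 loop(s):
  loop 1: 14 segments, perimeter = 11.9140
  loop 2: 14 segments, perimeter = 8.8564
Total perimeter = 20.770


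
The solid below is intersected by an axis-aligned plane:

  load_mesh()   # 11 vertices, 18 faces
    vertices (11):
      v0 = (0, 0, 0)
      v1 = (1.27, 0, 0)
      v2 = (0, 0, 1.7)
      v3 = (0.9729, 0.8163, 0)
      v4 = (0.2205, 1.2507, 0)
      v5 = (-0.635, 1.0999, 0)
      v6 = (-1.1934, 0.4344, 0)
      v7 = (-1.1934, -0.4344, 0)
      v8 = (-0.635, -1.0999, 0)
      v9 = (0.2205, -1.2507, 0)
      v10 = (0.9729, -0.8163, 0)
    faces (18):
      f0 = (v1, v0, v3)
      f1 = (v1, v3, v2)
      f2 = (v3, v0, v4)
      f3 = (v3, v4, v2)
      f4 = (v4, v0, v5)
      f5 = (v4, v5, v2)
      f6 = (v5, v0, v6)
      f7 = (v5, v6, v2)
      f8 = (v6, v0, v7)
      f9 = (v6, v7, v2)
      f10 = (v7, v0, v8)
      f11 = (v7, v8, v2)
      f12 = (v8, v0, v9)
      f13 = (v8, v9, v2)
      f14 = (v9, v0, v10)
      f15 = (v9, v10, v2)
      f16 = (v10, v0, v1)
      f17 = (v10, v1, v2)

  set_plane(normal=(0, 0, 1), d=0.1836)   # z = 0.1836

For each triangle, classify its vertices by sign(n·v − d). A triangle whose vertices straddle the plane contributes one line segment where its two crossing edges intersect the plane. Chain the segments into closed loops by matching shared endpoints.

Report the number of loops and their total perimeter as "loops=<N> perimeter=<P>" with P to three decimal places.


loops=1 perimeter=6.974

Straddling triangles (9 of 18):
  (v1,v3,v2) [--+] → (0.867827, 0.72814, 0.1836)–(1.13284, 0, 0.1836)  len=0.7749
  (v3,v4,v2) [--+] → (0.196686, 1.11562, 0.1836)–(0.867827, 0.72814, 0.1836)  len=0.7750
  (v4,v5,v2) [--+] → (-0.56642, 0.981111, 0.1836)–(0.196686, 1.11562, 0.1836)  len=0.7749
  (v5,v6,v2) [--+] → (-1.06451, 0.387485, 0.1836)–(-0.56642, 0.981111, 0.1836)  len=0.7749
  (v6,v7,v2) [--+] → (-1.06451, -0.387485, 0.1836)–(-1.06451, 0.387485, 0.1836)  len=0.7750
  (v7,v8,v2) [--+] → (-0.56642, -0.981111, 0.1836)–(-1.06451, -0.387485, 0.1836)  len=0.7749
  (v8,v9,v2) [--+] → (0.196686, -1.11562, 0.1836)–(-0.56642, -0.981111, 0.1836)  len=0.7749
  (v9,v10,v2) [--+] → (0.867827, -0.72814, 0.1836)–(0.196686, -1.11562, 0.1836)  len=0.7750
  (v10,v1,v2) [--+] → (1.13284, 0, 0.1836)–(0.867827, -0.72814, 0.1836)  len=0.7749

Chained into 1 loop(s):
  loop 1: 9 segments, perimeter = 6.9742
Total perimeter = 6.974


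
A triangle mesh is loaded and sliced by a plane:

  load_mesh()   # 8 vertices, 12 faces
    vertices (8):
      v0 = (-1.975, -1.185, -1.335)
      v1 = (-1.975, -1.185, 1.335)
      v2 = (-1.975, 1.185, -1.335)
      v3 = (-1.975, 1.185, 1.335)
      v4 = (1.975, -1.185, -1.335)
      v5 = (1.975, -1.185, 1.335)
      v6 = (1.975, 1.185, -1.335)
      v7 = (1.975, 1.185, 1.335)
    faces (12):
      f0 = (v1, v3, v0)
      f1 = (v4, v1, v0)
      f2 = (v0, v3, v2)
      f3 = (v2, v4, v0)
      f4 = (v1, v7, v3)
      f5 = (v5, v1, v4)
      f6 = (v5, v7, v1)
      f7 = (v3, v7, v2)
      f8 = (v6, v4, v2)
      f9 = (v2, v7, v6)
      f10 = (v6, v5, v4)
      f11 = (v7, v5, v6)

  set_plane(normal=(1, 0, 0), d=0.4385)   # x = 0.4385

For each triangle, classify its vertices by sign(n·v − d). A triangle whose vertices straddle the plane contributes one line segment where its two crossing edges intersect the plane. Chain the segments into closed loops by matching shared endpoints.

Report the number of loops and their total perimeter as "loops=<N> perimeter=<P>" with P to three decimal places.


loops=1 perimeter=10.080

Straddling triangles (8 of 12):
  (v4,v1,v0) [+--] → (0.4385, -1.185, -0.296404)–(0.4385, -1.185, -1.335)  len=1.0386
  (v2,v4,v0) [-+-] → (0.4385, -0.2631, -1.335)–(0.4385, -1.185, -1.335)  len=0.9219
  (v1,v7,v3) [-+-] → (0.4385, 0.2631, 1.335)–(0.4385, 1.185, 1.335)  len=0.9219
  (v5,v1,v4) [+-+] → (0.4385, -1.185, 1.335)–(0.4385, -1.185, -0.296404)  len=1.6314
  (v5,v7,v1) [++-] → (0.4385, 0.2631, 1.335)–(0.4385, -1.185, 1.335)  len=1.4481
  (v3,v7,v2) [-+-] → (0.4385, 1.185, 1.335)–(0.4385, 1.185, 0.296404)  len=1.0386
  (v6,v4,v2) [++-] → (0.4385, -0.2631, -1.335)–(0.4385, 1.185, -1.335)  len=1.4481
  (v2,v7,v6) [-++] → (0.4385, 1.185, 0.296404)–(0.4385, 1.185, -1.335)  len=1.6314

Chained into 1 loop(s):
  loop 1: 8 segments, perimeter = 10.0800
Total perimeter = 10.080


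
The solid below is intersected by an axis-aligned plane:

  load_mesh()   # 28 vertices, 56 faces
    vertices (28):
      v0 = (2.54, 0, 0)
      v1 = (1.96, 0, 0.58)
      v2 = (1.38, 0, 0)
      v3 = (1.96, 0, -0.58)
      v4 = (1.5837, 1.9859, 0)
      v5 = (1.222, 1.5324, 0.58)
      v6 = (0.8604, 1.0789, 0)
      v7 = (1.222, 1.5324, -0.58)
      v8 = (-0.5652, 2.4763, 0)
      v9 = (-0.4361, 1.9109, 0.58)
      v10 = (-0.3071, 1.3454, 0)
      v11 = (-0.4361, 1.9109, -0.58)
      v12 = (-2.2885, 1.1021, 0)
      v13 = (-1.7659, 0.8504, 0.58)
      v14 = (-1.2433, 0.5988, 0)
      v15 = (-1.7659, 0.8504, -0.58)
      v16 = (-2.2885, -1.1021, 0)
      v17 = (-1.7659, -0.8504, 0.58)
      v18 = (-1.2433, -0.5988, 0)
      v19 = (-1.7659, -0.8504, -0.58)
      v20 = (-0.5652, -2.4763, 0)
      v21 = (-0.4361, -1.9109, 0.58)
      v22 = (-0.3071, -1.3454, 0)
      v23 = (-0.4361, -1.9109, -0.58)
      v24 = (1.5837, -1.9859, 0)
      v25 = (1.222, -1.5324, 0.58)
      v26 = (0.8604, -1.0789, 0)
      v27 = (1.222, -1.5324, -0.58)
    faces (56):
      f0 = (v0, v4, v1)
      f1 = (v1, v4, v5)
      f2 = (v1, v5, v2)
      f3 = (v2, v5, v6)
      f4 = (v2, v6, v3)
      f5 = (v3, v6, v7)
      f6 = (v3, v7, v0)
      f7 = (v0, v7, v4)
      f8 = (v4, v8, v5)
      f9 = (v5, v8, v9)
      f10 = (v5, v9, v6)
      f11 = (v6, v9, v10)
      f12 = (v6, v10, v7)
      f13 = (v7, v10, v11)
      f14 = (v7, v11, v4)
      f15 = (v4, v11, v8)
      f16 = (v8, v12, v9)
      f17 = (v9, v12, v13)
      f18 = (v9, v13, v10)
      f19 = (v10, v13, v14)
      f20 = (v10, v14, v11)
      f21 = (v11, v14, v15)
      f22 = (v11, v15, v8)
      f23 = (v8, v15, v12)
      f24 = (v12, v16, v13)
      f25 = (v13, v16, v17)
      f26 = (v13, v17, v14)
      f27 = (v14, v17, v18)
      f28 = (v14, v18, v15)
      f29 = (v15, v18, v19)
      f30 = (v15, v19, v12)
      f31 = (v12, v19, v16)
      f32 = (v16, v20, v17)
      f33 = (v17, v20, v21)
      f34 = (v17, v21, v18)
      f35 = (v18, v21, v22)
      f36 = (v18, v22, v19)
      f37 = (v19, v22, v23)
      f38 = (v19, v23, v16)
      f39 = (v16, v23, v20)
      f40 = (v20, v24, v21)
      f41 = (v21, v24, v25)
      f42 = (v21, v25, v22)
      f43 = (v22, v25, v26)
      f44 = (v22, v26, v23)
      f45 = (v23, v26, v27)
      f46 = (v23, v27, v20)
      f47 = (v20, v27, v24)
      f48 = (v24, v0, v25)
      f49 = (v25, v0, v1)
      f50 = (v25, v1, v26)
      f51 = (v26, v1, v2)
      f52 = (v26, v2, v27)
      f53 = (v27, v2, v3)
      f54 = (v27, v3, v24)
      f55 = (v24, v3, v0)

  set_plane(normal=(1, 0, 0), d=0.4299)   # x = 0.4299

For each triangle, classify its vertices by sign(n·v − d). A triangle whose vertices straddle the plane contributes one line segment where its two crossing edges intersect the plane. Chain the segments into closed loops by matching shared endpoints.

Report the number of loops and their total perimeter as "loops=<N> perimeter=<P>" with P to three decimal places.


Straddling triangles (16 of 56):
  (v4,v8,v5) [+-+] → (0.4299, 2.24921, 0)–(0.4299, 1.95074, 0.32294)  len=0.4397
  (v5,v8,v9) [+--] → (0.4299, 1.95074, 0.32294)–(0.4299, 1.71322, 0.58)  len=0.3500
  (v5,v9,v6) [+-+] → (0.4299, 1.71322, 0.58)–(0.4299, 1.35516, 0.192588)  len=0.5275
  (v6,v9,v10) [+--] → (0.4299, 1.35516, 0.192588)–(0.4299, 1.17717, 0)  len=0.2622
  (v6,v10,v7) [+-+] → (0.4299, 1.17717, 0)–(0.4299, 1.43553, -0.27955)  len=0.3807
  (v7,v10,v11) [+--] → (0.4299, 1.43553, -0.27955)–(0.4299, 1.71322, -0.58)  len=0.4091
  (v7,v11,v4) [+-+] → (0.4299, 1.71322, -0.58)–(0.4299, 1.94306, -0.331322)  len=0.3386
  (v4,v11,v8) [+--] → (0.4299, 1.94306, -0.331322)–(0.4299, 2.24921, 0)  len=0.4511
  (v20,v24,v21) [-+-] → (0.4299, -2.24921, 0)–(0.4299, -1.94306, 0.331322)  len=0.4511
  (v21,v24,v25) [-++] → (0.4299, -1.94306, 0.331322)–(0.4299, -1.71322, 0.58)  len=0.3386
  (v21,v25,v22) [-+-] → (0.4299, -1.71322, 0.58)–(0.4299, -1.43553, 0.27955)  len=0.4091
  (v22,v25,v26) [-++] → (0.4299, -1.43553, 0.27955)–(0.4299, -1.17717, 0)  len=0.3807
  (v22,v26,v23) [-+-] → (0.4299, -1.17717, 0)–(0.4299, -1.35516, -0.192588)  len=0.2622
  (v23,v26,v27) [-++] → (0.4299, -1.35516, -0.192588)–(0.4299, -1.71322, -0.58)  len=0.5275
  (v23,v27,v20) [-+-] → (0.4299, -1.71322, -0.58)–(0.4299, -1.95074, -0.32294)  len=0.3500
  (v20,v27,v24) [-++] → (0.4299, -1.95074, -0.32294)–(0.4299, -2.24921, 0)  len=0.4397

Chained into 2 loop(s):
  loop 1: 8 segments, perimeter = 3.1590
  loop 2: 8 segments, perimeter = 3.1590
Total perimeter = 6.318

loops=2 perimeter=6.318


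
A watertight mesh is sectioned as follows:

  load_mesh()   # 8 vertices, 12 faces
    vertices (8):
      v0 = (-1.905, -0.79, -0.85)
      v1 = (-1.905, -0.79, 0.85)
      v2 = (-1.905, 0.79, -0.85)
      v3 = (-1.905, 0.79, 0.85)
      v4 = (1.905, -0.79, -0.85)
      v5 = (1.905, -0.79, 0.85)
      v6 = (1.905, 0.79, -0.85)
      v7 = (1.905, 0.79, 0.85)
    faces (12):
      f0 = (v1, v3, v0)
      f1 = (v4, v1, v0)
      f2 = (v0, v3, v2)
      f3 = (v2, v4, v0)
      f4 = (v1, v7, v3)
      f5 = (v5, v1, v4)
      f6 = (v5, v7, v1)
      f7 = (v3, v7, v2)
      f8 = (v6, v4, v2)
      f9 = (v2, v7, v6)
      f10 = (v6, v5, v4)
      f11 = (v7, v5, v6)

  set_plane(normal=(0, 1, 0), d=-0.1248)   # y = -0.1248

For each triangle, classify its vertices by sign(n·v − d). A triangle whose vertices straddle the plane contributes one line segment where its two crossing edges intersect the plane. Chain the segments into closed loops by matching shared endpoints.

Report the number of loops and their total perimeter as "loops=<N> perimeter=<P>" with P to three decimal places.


loops=1 perimeter=11.020

Straddling triangles (8 of 12):
  (v1,v3,v0) [-+-] → (-1.905, -0.1248, 0.85)–(-1.905, -0.1248, -0.134278)  len=0.9843
  (v0,v3,v2) [-++] → (-1.905, -0.1248, -0.134278)–(-1.905, -0.1248, -0.85)  len=0.7157
  (v2,v4,v0) [+--] → (0.300942, -0.1248, -0.85)–(-1.905, -0.1248, -0.85)  len=2.2059
  (v1,v7,v3) [-++] → (-0.300942, -0.1248, 0.85)–(-1.905, -0.1248, 0.85)  len=1.6041
  (v5,v7,v1) [-+-] → (1.905, -0.1248, 0.85)–(-0.300942, -0.1248, 0.85)  len=2.2059
  (v6,v4,v2) [+-+] → (1.905, -0.1248, -0.85)–(0.300942, -0.1248, -0.85)  len=1.6041
  (v6,v5,v4) [+--] → (1.905, -0.1248, 0.134278)–(1.905, -0.1248, -0.85)  len=0.9843
  (v7,v5,v6) [+-+] → (1.905, -0.1248, 0.85)–(1.905, -0.1248, 0.134278)  len=0.7157

Chained into 1 loop(s):
  loop 1: 8 segments, perimeter = 11.0200
Total perimeter = 11.020


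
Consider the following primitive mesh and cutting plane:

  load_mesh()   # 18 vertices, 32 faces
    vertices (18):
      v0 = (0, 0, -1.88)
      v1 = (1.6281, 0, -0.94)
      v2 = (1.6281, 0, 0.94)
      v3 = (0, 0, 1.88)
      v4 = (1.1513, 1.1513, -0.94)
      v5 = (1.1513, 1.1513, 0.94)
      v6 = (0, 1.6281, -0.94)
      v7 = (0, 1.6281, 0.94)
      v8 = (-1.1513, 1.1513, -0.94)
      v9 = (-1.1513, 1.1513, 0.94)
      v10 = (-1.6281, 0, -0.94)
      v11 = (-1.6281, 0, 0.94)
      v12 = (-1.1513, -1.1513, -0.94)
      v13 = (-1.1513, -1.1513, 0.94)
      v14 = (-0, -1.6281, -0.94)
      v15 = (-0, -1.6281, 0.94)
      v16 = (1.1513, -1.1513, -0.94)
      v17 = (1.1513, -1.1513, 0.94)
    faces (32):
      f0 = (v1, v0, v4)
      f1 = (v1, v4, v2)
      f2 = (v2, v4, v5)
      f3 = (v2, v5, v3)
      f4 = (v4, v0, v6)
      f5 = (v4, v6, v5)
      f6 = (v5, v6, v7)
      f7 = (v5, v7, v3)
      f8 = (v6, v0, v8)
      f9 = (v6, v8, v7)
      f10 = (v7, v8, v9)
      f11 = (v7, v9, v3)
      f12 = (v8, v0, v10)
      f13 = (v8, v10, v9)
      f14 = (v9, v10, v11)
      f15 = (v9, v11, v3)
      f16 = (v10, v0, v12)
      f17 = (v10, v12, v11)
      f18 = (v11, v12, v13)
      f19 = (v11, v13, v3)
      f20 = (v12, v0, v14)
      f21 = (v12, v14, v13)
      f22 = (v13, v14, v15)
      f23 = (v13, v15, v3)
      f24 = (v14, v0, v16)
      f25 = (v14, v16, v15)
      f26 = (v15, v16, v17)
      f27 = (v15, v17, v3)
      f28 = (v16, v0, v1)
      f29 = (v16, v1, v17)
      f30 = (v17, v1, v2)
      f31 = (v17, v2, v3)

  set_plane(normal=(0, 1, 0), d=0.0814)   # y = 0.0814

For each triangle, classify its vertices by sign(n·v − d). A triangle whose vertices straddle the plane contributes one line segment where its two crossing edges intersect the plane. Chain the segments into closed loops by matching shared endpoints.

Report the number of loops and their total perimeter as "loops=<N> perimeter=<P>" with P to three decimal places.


Straddling triangles (12 of 32):
  (v1,v0,v4) [--+] → (0.0814, 0.0814, -1.81354)–(1.59439, 0.0814, -0.94)  len=1.7471
  (v1,v4,v2) [-+-] → (1.59439, 0.0814, -0.94)–(1.59439, 0.0814, 0.807079)  len=1.7471
  (v2,v4,v5) [-++] → (1.59439, 0.0814, 0.807079)–(1.59439, 0.0814, 0.94)  len=0.1329
  (v2,v5,v3) [-+-] → (1.59439, 0.0814, 0.94)–(0.0814, 0.0814, 1.81354)  len=1.7471
  (v4,v0,v6) [+-+] → (0.0814, 0.0814, -1.81354)–(0, 0.0814, -1.833)  len=0.0837
  (v5,v7,v3) [++-] → (0, 0.0814, 1.833)–(0.0814, 0.0814, 1.81354)  len=0.0837
  (v6,v0,v8) [+-+] → (0, 0.0814, -1.833)–(-0.0814, 0.0814, -1.81354)  len=0.0837
  (v7,v9,v3) [++-] → (-0.0814, 0.0814, 1.81354)–(0, 0.0814, 1.833)  len=0.0837
  (v8,v0,v10) [+--] → (-0.0814, 0.0814, -1.81354)–(-1.59439, 0.0814, -0.94)  len=1.7471
  (v8,v10,v9) [+-+] → (-1.59439, 0.0814, -0.94)–(-1.59439, 0.0814, -0.807079)  len=0.1329
  (v9,v10,v11) [+--] → (-1.59439, 0.0814, -0.807079)–(-1.59439, 0.0814, 0.94)  len=1.7471
  (v9,v11,v3) [+--] → (-1.59439, 0.0814, 0.94)–(-0.0814, 0.0814, 1.81354)  len=1.7471

Chained into 1 loop(s):
  loop 1: 12 segments, perimeter = 11.0830
Total perimeter = 11.083

loops=1 perimeter=11.083


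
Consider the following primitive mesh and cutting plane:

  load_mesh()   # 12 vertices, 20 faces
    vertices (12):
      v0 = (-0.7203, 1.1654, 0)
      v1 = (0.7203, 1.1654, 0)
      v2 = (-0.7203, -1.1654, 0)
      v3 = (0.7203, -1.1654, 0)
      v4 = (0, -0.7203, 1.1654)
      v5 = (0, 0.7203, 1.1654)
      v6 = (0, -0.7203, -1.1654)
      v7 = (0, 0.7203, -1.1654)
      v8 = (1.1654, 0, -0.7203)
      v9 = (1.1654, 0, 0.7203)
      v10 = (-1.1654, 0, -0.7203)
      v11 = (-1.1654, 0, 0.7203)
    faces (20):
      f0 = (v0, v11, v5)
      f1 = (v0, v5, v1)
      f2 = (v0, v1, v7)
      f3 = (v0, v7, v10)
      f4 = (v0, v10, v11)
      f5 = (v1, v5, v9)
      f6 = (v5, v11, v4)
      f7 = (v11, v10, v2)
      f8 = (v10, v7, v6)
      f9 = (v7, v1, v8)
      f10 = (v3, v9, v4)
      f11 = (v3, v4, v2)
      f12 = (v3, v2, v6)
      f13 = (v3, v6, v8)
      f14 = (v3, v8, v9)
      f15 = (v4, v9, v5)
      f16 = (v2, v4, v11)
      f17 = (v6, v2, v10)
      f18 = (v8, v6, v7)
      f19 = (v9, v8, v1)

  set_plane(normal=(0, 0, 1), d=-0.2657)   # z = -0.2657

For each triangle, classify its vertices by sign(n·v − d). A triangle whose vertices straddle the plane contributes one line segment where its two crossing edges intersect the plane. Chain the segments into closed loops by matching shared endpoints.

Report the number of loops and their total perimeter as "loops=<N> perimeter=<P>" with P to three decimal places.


loops=1 perimeter=7.231

Straddling triangles (10 of 20):
  (v0,v1,v7) [++-] → (0.556079, 1.06392, -0.2657)–(-0.556079, 1.06392, -0.2657)  len=1.1122
  (v0,v7,v10) [+--] → (-0.556079, 1.06392, -0.2657)–(-0.884486, 0.735514, -0.2657)  len=0.4644
  (v0,v10,v11) [+-+] → (-0.884486, 0.735514, -0.2657)–(-1.1654, 0, -0.2657)  len=0.7873
  (v11,v10,v2) [+-+] → (-1.1654, 0, -0.2657)–(-0.884486, -0.735514, -0.2657)  len=0.7873
  (v7,v1,v8) [-+-] → (0.556079, 1.06392, -0.2657)–(0.884486, 0.735514, -0.2657)  len=0.4644
  (v3,v2,v6) [++-] → (-0.556079, -1.06392, -0.2657)–(0.556079, -1.06392, -0.2657)  len=1.1122
  (v3,v6,v8) [+--] → (0.556079, -1.06392, -0.2657)–(0.884486, -0.735514, -0.2657)  len=0.4644
  (v3,v8,v9) [+-+] → (0.884486, -0.735514, -0.2657)–(1.1654, 0, -0.2657)  len=0.7873
  (v6,v2,v10) [-+-] → (-0.556079, -1.06392, -0.2657)–(-0.884486, -0.735514, -0.2657)  len=0.4644
  (v9,v8,v1) [+-+] → (1.1654, 0, -0.2657)–(0.884486, 0.735514, -0.2657)  len=0.7873

Chained into 1 loop(s):
  loop 1: 10 segments, perimeter = 7.2314
Total perimeter = 7.231
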